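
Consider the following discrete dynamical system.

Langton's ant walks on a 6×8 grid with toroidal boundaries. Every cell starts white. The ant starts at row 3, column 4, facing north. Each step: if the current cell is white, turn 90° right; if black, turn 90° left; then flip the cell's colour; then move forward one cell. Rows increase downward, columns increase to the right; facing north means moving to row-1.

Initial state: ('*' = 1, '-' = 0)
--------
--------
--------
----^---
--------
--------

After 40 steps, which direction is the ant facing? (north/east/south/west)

north

step 0: --------
--------
--------
----^---
--------
--------
step 1: --------
--------
--------
----*>--
--------
--------
step 2: --------
--------
--------
----**--
-----v--
--------
step 3: --------
--------
--------
----**--
----<*--
--------
step 4: --------
--------
--------
----^*--
----**--
--------
step 5: --------
--------
--------
---<-*--
----**--
--------
step 6: --------
--------
---^----
---*-*--
----**--
--------
step 7: --------
--------
---*>---
---*-*--
----**--
--------
step 8: --------
--------
---**---
---*v*--
----**--
--------
step 9: --------
--------
---**---
---<**--
----**--
--------
step 10: --------
--------
---**---
----**--
---v**--
--------
step 11: --------
--------
---**---
----**--
--<***--
--------
step 12: --------
--------
---**---
--^-**--
--****--
--------
step 13: --------
--------
---**---
--*>**--
--****--
--------
step 14: --------
--------
---**---
--****--
--*v**--
--------
step 15: --------
--------
---**---
--****--
--*->*--
--------
step 16: --------
--------
---**---
--**^*--
--*--*--
--------
step 17: --------
--------
---**---
--*<-*--
--*--*--
--------
step 18: --------
--------
---**---
--*--*--
--*v-*--
--------
step 19: --------
--------
---**---
--*--*--
--<*-*--
--------
step 20: --------
--------
---**---
--*--*--
---*-*--
--v-----
step 21: --------
--------
---**---
--*--*--
---*-*--
-<*-----
step 22: --------
--------
---**---
--*--*--
-^-*-*--
-**-----
step 23: --------
--------
---**---
--*--*--
-*>*-*--
-**-----
step 24: --------
--------
---**---
--*--*--
-***-*--
-*v-----
step 25: --------
--------
---**---
--*--*--
-***-*--
-*->----
step 26: ---v----
--------
---**---
--*--*--
-***-*--
-*-*----
step 27: --<*----
--------
---**---
--*--*--
-***-*--
-*-*----
step 28: --**----
--------
---**---
--*--*--
-***-*--
-*^*----
step 29: --**----
--------
---**---
--*--*--
-***-*--
-**>----
step 30: --**----
--------
---**---
--*--*--
-**^-*--
-**-----
step 31: --**----
--------
---**---
--*--*--
-*<--*--
-**-----
step 32: --**----
--------
---**---
--*--*--
-*---*--
-*v-----
step 33: --**----
--------
---**---
--*--*--
-*---*--
-*->----
step 34: --*v----
--------
---**---
--*--*--
-*---*--
-*-*----
step 35: --*->---
--------
---**---
--*--*--
-*---*--
-*-*----
step 36: --*-*---
----v---
---**---
--*--*--
-*---*--
-*-*----
step 37: --*-*---
---<*---
---**---
--*--*--
-*---*--
-*-*----
step 38: --*^*---
---**---
---**---
--*--*--
-*---*--
-*-*----
step 39: --**>---
---**---
---**---
--*--*--
-*---*--
-*-*----
step 40: --**----
---**---
---**---
--*--*--
-*---*--
-*-*^---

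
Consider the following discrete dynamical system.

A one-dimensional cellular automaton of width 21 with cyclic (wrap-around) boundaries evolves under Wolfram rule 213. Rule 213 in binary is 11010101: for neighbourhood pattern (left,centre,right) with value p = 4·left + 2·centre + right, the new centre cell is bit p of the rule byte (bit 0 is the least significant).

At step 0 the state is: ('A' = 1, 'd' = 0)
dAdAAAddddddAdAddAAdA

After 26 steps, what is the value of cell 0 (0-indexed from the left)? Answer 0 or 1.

k=0  dAdAAAddddddAdAddAAdA
k=1  dAddAAAAAAAdAdAAddAdA
k=2  dAAddAAAAAAdAddAAdAdA
k=3  ddAAddAAAAAdAAddAdAdA
k=4  AddAAddAAAAddAAdAdAdA
k=5  AAddAAddAAAAddAdAdAdd
k=6  dAAddAAddAAAAdAdAdAAd
k=7  ddAAddAAddAAAdAdAddAA
k=8  AddAAddAAddAAdAdAAddA
k=9  AAddAAddAAddAdAddAAdd
k=10  dAAddAAddAAdAdAAddAAd
k=11  ddAAddAAddAdAddAAddAA
k=12  AddAAddAAdAdAAddAAddA
k=13  AAddAAddAdAddAAddAAdd
k=14  dAAddAAdAdAAddAAddAAd
k=15  ddAAddAdAddAAddAAddAA
k=16  AddAAdAdAAddAAddAAddA
k=17  AAddAdAddAAddAAddAAdd
k=18  dAAdAdAAddAAddAAddAAd
k=19  ddAdAddAAddAAddAAddAA
k=20  AdAdAAddAAddAAddAAddA
k=21  AdAddAAddAAddAAddAAdd
k=22  AdAAddAAddAAddAAddAAd
k=23  AddAAddAAddAAddAAddAd
k=24  AAddAAddAAddAAddAAdAd
k=25  dAAddAAddAAddAAddAdAd
k=26  ddAAddAAddAAddAAdAdAA

0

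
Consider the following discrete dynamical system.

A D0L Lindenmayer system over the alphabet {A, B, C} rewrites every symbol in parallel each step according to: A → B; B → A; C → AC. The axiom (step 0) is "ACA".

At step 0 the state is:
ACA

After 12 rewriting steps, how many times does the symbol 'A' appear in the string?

gen 0: ACA
gen 1: BACB
gen 2: ABACA
gen 3: BABACB
gen 4: ABABACA
gen 5: BABABACB
gen 6: ABABABACA
gen 7: BABABABACB
gen 8: ABABABABACA
gen 9: BABABABABACB
gen 10: ABABABABABACA
gen 11: BABABABABABACB
gen 12: ABABABABABABACA

8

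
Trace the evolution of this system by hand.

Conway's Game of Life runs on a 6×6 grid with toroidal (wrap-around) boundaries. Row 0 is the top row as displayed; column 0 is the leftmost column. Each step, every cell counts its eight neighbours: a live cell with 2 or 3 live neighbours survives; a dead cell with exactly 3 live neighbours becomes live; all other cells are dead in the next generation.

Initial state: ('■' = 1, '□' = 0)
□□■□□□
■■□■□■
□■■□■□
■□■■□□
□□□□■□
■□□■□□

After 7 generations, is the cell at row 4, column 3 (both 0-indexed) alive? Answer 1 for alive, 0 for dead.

1

0) □□■□□□
■■□■□■
□■■□■□
■□■■□□
□□□□■□
■□□■□□
1) □□■■■■
■□□■■■
□□□□■□
□□■□■■
□■■□■■
□□□■□□
2) ■□■□□□
■□■□□□
■□□□□□
■■■□□□
■■■□□■
■■□□□□
3) ■□■□□■
■□□□□■
■□■□□■
□□■□□□
□□□□□■
□□□□□□
4) ■■□□□■
□□□□■□
■□□□□■
■■□□□■
□□□□□□
■□□□□■
5) □■□□■□
□■□□■□
□■□□■□
□■□□□■
□■□□□□
□■□□□■
6) □■■□■■
■■■■■■
□■■□■■
□■■□□□
□■■□□□
□■■□□□
7) □□□□□□
□□□□□□
□□□□□□
□□□□□□
■□□■□□
□□□□□□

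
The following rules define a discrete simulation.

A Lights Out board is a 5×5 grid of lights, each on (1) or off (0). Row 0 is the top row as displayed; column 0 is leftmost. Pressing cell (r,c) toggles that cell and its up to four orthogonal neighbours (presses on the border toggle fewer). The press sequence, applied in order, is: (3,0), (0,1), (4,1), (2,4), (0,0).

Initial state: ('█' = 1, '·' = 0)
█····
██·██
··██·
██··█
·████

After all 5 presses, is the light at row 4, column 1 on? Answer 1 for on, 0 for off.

0

gen 0: █····
██·██
··██·
██··█
·████
gen 1: █····
██·██
█·██·
····█
█████
gen 2: ·██··
█··██
█·██·
····█
█████
gen 3: ·██··
█··██
█·██·
·█··█
···██
gen 4: ·██··
█··█·
█·█·█
·█···
···██
gen 5: █·█··
···█·
█·█·█
·█···
···██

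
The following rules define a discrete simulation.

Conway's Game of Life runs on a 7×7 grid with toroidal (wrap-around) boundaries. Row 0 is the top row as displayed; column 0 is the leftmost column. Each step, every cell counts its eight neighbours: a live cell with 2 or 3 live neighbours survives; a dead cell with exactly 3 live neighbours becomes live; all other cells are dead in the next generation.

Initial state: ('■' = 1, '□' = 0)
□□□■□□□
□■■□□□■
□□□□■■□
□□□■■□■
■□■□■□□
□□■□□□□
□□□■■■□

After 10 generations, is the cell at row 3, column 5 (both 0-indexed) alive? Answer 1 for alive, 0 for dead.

1

0) □□□■□□□
□■■□□□■
□□□□■■□
□□□■■□■
■□■□■□□
□□■□□□□
□□□■■■□
1) □□□■□■□
□□■■■■□
■□■□■□■
□□□□□□■
□■■□■■□
□■■□□■□
□□■■■□□
2) □□□□□■□
□■■□□□□
■■■□■□■
□□■□■□■
■■■■■■■
□□□□□■□
□■□□□■□
3) □■■□□□□
□□■■□■■
□□□□□□■
□□□□□□□
■■■□□□□
□□□■□□□
□□□□■■■
4) ■■■□□□□
■■■■□■■
□□□□□■■
■■□□□□□
□■■□□□□
■■■■■■■
□□■■■■□
5) □□□□□□□
□□□■■■□
□□□□■■□
■■■□□□■
□□□□■■□
■□□□□□■
□□□□□□□
6) □□□□■□□
□□□■□■□
■■■□□□□
■■□■□□■
□□□□□■□
□□□□□■■
□□□□□□□
7) □□□□■□□
□■■■■□□
□□□■■□□
□□□□□□■
□□□□■■□
□□□□□■■
□□□□□■□
8) □□■□■■□
□□■□□■□
□□□□■■□
□□□■□□□
□□□□■□□
□□□□□□■
□□□□■■■
9) □□□□□□□
□□□□□□■
□□□■■■□
□□□■□■□
□□□□□□□
□□□□■□■
□□□■■□■
10) □□□□□■□
□□□□■■□
□□□■□■■
□□□■□■□
□□□□■■□
□□□■■□□
□□□■■□□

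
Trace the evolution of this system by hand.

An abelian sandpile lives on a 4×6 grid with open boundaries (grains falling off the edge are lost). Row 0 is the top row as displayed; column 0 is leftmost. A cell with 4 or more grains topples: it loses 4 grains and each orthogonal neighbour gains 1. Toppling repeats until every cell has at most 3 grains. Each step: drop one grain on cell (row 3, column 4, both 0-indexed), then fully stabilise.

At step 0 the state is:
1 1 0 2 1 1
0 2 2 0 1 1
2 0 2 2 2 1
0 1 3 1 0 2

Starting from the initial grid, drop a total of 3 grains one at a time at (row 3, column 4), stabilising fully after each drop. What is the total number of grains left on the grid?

step 0: 1 1 0 2 1 1
0 2 2 0 1 1
2 0 2 2 2 1
0 1 3 1 0 2
step 1: 1 1 0 2 1 1
0 2 2 0 1 1
2 0 2 2 2 1
0 1 3 1 1 2
step 2: 1 1 0 2 1 1
0 2 2 0 1 1
2 0 2 2 2 1
0 1 3 1 2 2
step 3: 1 1 0 2 1 1
0 2 2 0 1 1
2 0 2 2 2 1
0 1 3 1 3 2

31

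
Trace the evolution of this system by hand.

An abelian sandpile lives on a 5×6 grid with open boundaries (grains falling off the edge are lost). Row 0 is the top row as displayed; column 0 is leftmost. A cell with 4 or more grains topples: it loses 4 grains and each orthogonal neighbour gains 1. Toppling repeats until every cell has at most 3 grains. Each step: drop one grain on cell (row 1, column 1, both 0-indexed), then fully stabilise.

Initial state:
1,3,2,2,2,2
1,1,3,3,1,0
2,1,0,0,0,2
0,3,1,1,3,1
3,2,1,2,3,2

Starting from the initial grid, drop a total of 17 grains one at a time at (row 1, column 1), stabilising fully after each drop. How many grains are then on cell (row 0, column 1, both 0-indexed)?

0) 1,3,2,2,2,2
1,1,3,3,1,0
2,1,0,0,0,2
0,3,1,1,3,1
3,2,1,2,3,2
1) 1,3,2,2,2,2
1,2,3,3,1,0
2,1,0,0,0,2
0,3,1,1,3,1
3,2,1,2,3,2
2) 1,3,2,2,2,2
1,3,3,3,1,0
2,1,0,0,0,2
0,3,1,1,3,1
3,2,1,2,3,2
3) 2,1,1,0,3,2
2,2,2,1,2,0
2,2,1,1,0,2
0,3,1,1,3,1
3,2,1,2,3,2
4) 2,1,1,0,3,2
2,3,2,1,2,0
2,2,1,1,0,2
0,3,1,1,3,1
3,2,1,2,3,2
5) 2,2,1,0,3,2
3,0,3,1,2,0
2,3,1,1,0,2
0,3,1,1,3,1
3,2,1,2,3,2
6) 2,2,1,0,3,2
3,1,3,1,2,0
2,3,1,1,0,2
0,3,1,1,3,1
3,2,1,2,3,2
7) 2,2,1,0,3,2
3,2,3,1,2,0
2,3,1,1,0,2
0,3,1,1,3,1
3,2,1,2,3,2
8) 2,2,1,0,3,2
3,3,3,1,2,0
2,3,1,1,0,2
0,3,1,1,3,1
3,2,1,2,3,2
9) 3,3,2,0,3,2
1,3,0,2,2,0
0,2,3,1,0,2
2,0,2,1,3,1
3,3,1,2,3,2
10) 0,1,3,0,3,2
3,1,1,2,2,0
0,3,3,1,0,2
2,0,2,1,3,1
3,3,1,2,3,2
11) 0,1,3,0,3,2
3,2,1,2,2,0
0,3,3,1,0,2
2,0,2,1,3,1
3,3,1,2,3,2
12) 0,1,3,0,3,2
3,3,1,2,2,0
0,3,3,1,0,2
2,0,2,1,3,1
3,3,1,2,3,2
13) 1,2,3,0,3,2
0,2,3,2,2,0
2,1,0,2,0,2
2,1,3,1,3,1
3,3,1,2,3,2
14) 1,2,3,0,3,2
0,3,3,2,2,0
2,1,0,2,0,2
2,1,3,1,3,1
3,3,1,2,3,2
15) 2,0,1,1,3,2
1,2,1,3,2,0
2,2,1,2,0,2
2,1,3,1,3,1
3,3,1,2,3,2
16) 2,0,1,1,3,2
1,3,1,3,2,0
2,2,1,2,0,2
2,1,3,1,3,1
3,3,1,2,3,2
17) 2,1,1,1,3,2
2,0,2,3,2,0
2,3,1,2,0,2
2,1,3,1,3,1
3,3,1,2,3,2

1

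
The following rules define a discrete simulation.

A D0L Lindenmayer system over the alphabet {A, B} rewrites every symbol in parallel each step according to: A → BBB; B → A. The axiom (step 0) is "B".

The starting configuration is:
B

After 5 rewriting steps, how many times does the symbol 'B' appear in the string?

0

gen 0: B
gen 1: A
gen 2: BBB
gen 3: AAA
gen 4: BBBBBBBBB
gen 5: AAAAAAAAA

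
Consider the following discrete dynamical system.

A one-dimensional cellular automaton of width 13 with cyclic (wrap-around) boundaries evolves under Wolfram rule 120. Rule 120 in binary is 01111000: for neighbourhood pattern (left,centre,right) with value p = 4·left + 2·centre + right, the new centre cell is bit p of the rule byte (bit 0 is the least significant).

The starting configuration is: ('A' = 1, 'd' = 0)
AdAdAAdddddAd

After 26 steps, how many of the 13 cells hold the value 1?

k=0  AdAdAAdddddAd
k=1  dAdAAAAdddddA
k=2  AdAAddAAddddd
k=3  dAAAAdAAAdddd
k=4  dAddAAAdAAddd
k=5  ddAdAdAAAAAdd
k=6  dddAdAAdddAAd
k=7  ddddAAAAddAAA
k=8  AdddAddAAdAdA
k=9  AAdddAdAAAdAA
k=10  dAAdddAAdAAAd
k=11  dAAAddAAAAdAA
k=12  AAdAAdAddAAAA
k=13  dAAAAAdAdAddd
k=14  dAdddAAdAdAdd
k=15  ddAddAAAdAdAd
k=16  dddAdAdAAdAdA
k=17  AdddAdAAAAdAd
k=18  dAdddAAddAAdA
k=19  AdAddAAAdAAAd
k=20  dAdAdAdAAAdAA
k=21  AdAdAdAAdAAAA
k=22  AAdAdAAAAAddd
k=23  AAAdAAdddAAdd
k=24  AdAAAAAddAAAd
k=25  dAAdddAAdAdAA
k=26  AAAAddAAAdAAA

10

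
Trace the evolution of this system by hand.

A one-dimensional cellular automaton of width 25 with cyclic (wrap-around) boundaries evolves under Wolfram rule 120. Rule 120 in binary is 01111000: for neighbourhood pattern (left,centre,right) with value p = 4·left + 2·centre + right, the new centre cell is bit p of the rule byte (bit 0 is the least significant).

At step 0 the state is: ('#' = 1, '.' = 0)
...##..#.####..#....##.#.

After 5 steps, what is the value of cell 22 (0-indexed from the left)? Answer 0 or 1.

gen 0: ...##..#.####..#....##.#.
gen 1: ...###..##..##..#...###.#
gen 2: #..#.##.###.###..#..#.##.
gen 3: .#..#####.###.##..#..####
gen 4: #.#.#...###.#####..#.#..#
gen 5: ##.#.#..#.###...##..#.#.#

1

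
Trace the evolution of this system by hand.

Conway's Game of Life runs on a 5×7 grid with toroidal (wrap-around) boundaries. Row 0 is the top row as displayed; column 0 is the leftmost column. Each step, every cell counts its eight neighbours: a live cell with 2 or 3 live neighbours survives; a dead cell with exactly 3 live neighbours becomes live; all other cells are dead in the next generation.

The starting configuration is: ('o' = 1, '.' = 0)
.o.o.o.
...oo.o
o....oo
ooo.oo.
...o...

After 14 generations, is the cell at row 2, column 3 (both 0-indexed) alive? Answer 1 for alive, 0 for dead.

0

k=0  .o.o.o.
...oo.o
o....oo
ooo.oo.
...o...
k=1  ...o.o.
..oo...
..o....
oooooo.
o..o.oo
k=2  ...o.o.
..ooo..
.......
o....o.
o......
k=3  ..oo...
..ooo..
...oo..
......o
....o..
k=4  ..o....
.......
..o.oo.
...ooo.
...o...
k=5  .......
...o...
.....o.
..o..o.
..oo...
k=6  ..oo...
.......
....o..
..ooo..
..oo...
k=7  ..oo...
...o...
....o..
..o.o..
.o.....
k=8  ..oo...
..ooo..
....o..
...o...
.o.....
k=9  .o..o..
..o.o..
..o.o..
.......
...o...
k=10  ..o.o..
.oo.oo.
.......
...o...
.......
k=11  .oo.oo.
.oo.oo.
..ooo..
.......
...o...
k=12  .o...o.
.......
.oo.oo.
..o.o..
..ooo..
k=13  ..ooo..
.oo.oo.
.oo.oo.
.......
.oo.oo.
k=14  .......
.......
.oo.oo.
.......
.oo.oo.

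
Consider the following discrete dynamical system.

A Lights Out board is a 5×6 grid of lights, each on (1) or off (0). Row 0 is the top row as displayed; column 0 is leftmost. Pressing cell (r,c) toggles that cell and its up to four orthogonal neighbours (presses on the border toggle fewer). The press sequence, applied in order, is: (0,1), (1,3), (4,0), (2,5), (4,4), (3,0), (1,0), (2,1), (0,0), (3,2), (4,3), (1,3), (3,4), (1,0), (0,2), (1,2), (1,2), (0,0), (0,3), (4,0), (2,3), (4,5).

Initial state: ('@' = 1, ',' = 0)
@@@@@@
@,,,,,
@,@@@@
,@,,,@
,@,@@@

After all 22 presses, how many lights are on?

15

gen 0: @@@@@@
@,,,,,
@,@@@@
,@,,,@
,@,@@@
gen 1: ,,,@@@
@@,,,,
@,@@@@
,@,,,@
,@,@@@
gen 2: ,,,,@@
@@@@@,
@,@,@@
,@,,,@
,@,@@@
gen 3: ,,,,@@
@@@@@,
@,@,@@
@@,,,@
@,,@@@
gen 4: ,,,,@@
@@@@@@
@,@,,,
@@,,,,
@,,@@@
gen 5: ,,,,@@
@@@@@@
@,@,,,
@@,,@,
@,,,,,
gen 6: ,,,,@@
@@@@@@
,,@,,,
,,,,@,
,,,,,,
gen 7: @,,,@@
,,@@@@
@,@,,,
,,,,@,
,,,,,,
gen 8: @,,,@@
,@@@@@
,@,,,,
,@,,@,
,,,,,,
gen 9: ,@,,@@
@@@@@@
,@,,,,
,@,,@,
,,,,,,
gen 10: ,@,,@@
@@@@@@
,@@,,,
,,@@@,
,,@,,,
gen 11: ,@,,@@
@@@@@@
,@@,,,
,,@,@,
,,,@@,
gen 12: ,@,@@@
@@,,,@
,@@@,,
,,@,@,
,,,@@,
gen 13: ,@,@@@
@@,,,@
,@@@@,
,,@@,@
,,,@,,
gen 14: @@,@@@
,,,,,@
@@@@@,
,,@@,@
,,,@,,
gen 15: @,@,@@
,,@,,@
@@@@@,
,,@@,@
,,,@,,
gen 16: @,,,@@
,@,@,@
@@,@@,
,,@@,@
,,,@,,
gen 17: @,@,@@
,,@,,@
@@@@@,
,,@@,@
,,,@,,
gen 18: ,@@,@@
@,@,,@
@@@@@,
,,@@,@
,,,@,,
gen 19: ,@,@,@
@,@@,@
@@@@@,
,,@@,@
,,,@,,
gen 20: ,@,@,@
@,@@,@
@@@@@,
@,@@,@
@@,@,,
gen 21: ,@,@,@
@,@,,@
@@,,,,
@,@,,@
@@,@,,
gen 22: ,@,@,@
@,@,,@
@@,,,,
@,@,,,
@@,@@@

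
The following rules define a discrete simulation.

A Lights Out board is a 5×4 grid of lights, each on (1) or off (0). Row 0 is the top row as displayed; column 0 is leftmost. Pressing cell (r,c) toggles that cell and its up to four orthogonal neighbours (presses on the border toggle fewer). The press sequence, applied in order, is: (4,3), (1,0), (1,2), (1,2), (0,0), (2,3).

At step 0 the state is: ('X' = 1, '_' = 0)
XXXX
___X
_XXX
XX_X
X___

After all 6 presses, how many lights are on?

[0] XXXX
___X
_XXX
XX_X
X___
[1] XXXX
___X
_XXX
XX__
X_XX
[2] _XXX
XX_X
XXXX
XX__
X_XX
[3] _X_X
X_X_
XX_X
XX__
X_XX
[4] _XXX
XX_X
XXXX
XX__
X_XX
[5] X_XX
_X_X
XXXX
XX__
X_XX
[6] X_XX
_X__
XX__
XX_X
X_XX

12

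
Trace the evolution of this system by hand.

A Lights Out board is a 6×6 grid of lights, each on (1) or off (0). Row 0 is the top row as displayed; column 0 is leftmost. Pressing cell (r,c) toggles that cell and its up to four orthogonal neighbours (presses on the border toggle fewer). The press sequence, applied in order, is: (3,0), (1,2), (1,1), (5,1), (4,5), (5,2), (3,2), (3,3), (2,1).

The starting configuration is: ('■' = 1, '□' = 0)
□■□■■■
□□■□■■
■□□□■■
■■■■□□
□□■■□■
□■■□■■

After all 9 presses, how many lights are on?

[0] □■□■■■
□□■□■■
■□□□■■
■■■■□□
□□■■□■
□■■□■■
[1] □■□■■■
□□■□■■
□□□□■■
□□■■□□
■□■■□■
□■■□■■
[2] □■■■■■
□■□■■■
□□■□■■
□□■■□□
■□■■□■
□■■□■■
[3] □□■■■■
■□■■■■
□■■□■■
□□■■□□
■□■■□■
□■■□■■
[4] □□■■■■
■□■■■■
□■■□■■
□□■■□□
■■■■□■
■□□□■■
[5] □□■■■■
■□■■■■
□■■□■■
□□■■□■
■■■■■□
■□□□■□
[6] □□■■■■
■□■■■■
□■■□■■
□□■■□■
■■□■■□
■■■■■□
[7] □□■■■■
■□■■■■
□■□□■■
□■□□□■
■■■■■□
■■■■■□
[8] □□■■■■
■□■■■■
□■□■■■
□■■■■■
■■■□■□
■■■■■□
[9] □□■■■■
■■■■■■
■□■■■■
□□■■■■
■■■□■□
■■■■■□

28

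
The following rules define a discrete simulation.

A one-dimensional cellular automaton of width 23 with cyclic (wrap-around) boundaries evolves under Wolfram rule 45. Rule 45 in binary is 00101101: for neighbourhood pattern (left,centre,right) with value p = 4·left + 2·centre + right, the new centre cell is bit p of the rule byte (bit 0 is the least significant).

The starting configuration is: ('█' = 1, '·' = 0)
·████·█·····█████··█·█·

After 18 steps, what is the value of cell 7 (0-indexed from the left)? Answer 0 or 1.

0

t=0: ·████·█·····█████··█·█·
t=1: ·█···██·███·█······███·
t=2: ·█·█·█·██··██·████·█···
t=3: ·███████···█·██···██·██
t=4: ██·······█·███··█·█·██·
t=5: █··█████·███····█████·█
t=6: ···█····██···██·█····██
t=7: ·█·█·██·█··█·█·██·██·█·
t=8: ·█████·██··█████·██·██·
t=9: ·█····██···█····██·██··
t=10: ·█·██·█··█·█·██·█·██··█
t=11: ████·██··█████·████···█
t=12: ····██···█····██····█·█
t=13: ·██·█··█·█·██·█··██·███
t=14: ██·██··█████·██··█·██··
t=15: █·██···█····██···███···
t=16: ███··█·█·██·█··█·█···█·
t=17: █····█████·██··███·█·██
t=18: ··██·█····██···█··████·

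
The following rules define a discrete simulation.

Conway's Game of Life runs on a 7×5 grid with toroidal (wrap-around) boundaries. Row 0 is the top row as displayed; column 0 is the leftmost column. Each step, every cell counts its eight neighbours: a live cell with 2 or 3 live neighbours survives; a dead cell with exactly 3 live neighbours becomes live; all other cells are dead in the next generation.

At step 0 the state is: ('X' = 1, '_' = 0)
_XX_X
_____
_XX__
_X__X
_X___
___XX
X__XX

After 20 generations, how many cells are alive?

[0] _XX_X
_____
_XX__
_X__X
_X___
___XX
X__XX
[1] _XX_X
X__X_
XXX__
_X___
__XXX
__XX_
_X___
[2] _XXXX
___X_
X_X_X
____X
_X__X
_X__X
XX___
[3] _X_XX
_____
X___X
_X__X
___XX
_XX_X
_____
[4] _____
___X_
X___X
_____
_X__X
X_X_X
_X__X
[5] _____
____X
____X
____X
_X_XX
__X_X
_X_XX
[6] X__XX
_____
X__XX
____X
__X_X
_X___
X_XXX
[7] XXX__
_____
X__XX
_____
X__X_
_X___
__X__
[8] _XX__
__XX_
____X
X__X_
_____
_XX__
X_X__
[9] _____
_XXX_
__X_X
____X
_XX__
_XX__
X__X_
[10] _X_XX
_XXX_
XXX_X
XXX__
XXXX_
X__X_
_XX__
[11] ____X
_____
____X
_____
___X_
X__X_
_X___
[12] _____
_____
_____
_____
____X
__X_X
X___X
[13] _____
_____
_____
_____
___X_
____X
X__XX
[14] ____X
_____
_____
_____
_____
X____
X__XX
[15] X__XX
_____
_____
_____
_____
X____
X__X_
[16] X__X_
____X
_____
_____
_____
____X
XX_X_
[17] XXXX_
____X
_____
_____
_____
X___X
XXXX_
[18] _____
XXXXX
_____
_____
_____
X_XXX
_____
[19] XXXXX
XXXXX
XXXXX
_____
___XX
___XX
___XX
[20] _____
_____
_____
_X___
___XX
X_X__
_X___

6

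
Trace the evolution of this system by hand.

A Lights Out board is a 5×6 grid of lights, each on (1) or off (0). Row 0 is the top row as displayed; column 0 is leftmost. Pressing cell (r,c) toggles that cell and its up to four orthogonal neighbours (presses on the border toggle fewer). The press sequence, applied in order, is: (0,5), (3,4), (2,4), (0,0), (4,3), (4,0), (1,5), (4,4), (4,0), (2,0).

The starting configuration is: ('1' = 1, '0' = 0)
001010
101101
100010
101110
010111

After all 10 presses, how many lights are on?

k=0  001010
101101
100010
101110
010111
k=1  001001
101100
100010
101110
010111
k=2  001001
101100
100000
101001
010101
k=3  001001
101110
100111
101011
010101
k=4  111001
001110
100111
101011
010101
k=5  111001
001110
100111
101111
011011
k=6  111001
001110
100111
001111
101011
k=7  111000
001101
100110
001111
101011
k=8  111000
001101
100110
001101
101100
k=9  111000
001101
100110
101101
011100
k=10  111000
101101
010110
001101
011100

16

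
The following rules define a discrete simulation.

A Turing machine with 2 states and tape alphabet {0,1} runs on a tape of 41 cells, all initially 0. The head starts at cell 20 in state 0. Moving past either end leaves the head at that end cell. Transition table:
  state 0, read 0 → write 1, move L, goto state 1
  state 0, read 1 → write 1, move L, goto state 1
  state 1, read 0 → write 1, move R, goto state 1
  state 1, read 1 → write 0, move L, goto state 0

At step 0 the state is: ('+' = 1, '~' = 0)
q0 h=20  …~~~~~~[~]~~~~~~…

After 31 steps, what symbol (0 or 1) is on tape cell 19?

0

gen 0: q0 h=20  …~~~~~~[~]~~~~~~…
gen 1: q1 h=19  …~~~~~~[~]+~~~~~…
gen 2: q1 h=20  …~~~~~+[+]~~~~~~…
gen 3: q0 h=19  …~~~~~~[+]~~~~~~…
gen 4: q1 h=18  …~~~~~~[~]+~~~~~…
gen 5: q1 h=19  …~~~~~+[+]~~~~~~…
gen 6: q0 h=18  …~~~~~~[+]~~~~~~…
gen 7: q1 h=17  …~~~~~~[~]+~~~~~…
gen 8: q1 h=18  …~~~~~+[+]~~~~~~…
gen 9: q0 h=17  …~~~~~~[+]~~~~~~…
gen 10: q1 h=16  …~~~~~~[~]+~~~~~…
gen 11: q1 h=17  …~~~~~+[+]~~~~~~…
gen 12: q0 h=16  …~~~~~~[+]~~~~~~…
gen 13: q1 h=15  …~~~~~~[~]+~~~~~…
gen 14: q1 h=16  …~~~~~+[+]~~~~~~…
gen 15: q0 h=15  …~~~~~~[+]~~~~~~…
gen 16: q1 h=14  …~~~~~~[~]+~~~~~…
gen 17: q1 h=15  …~~~~~+[+]~~~~~~…
gen 18: q0 h=14  …~~~~~~[+]~~~~~~…
gen 19: q1 h=13  …~~~~~~[~]+~~~~~…
gen 20: q1 h=14  …~~~~~+[+]~~~~~~…
gen 21: q0 h=13  …~~~~~~[+]~~~~~~…
gen 22: q1 h=12  …~~~~~~[~]+~~~~~…
gen 23: q1 h=13  …~~~~~+[+]~~~~~~…
gen 24: q0 h=12  …~~~~~~[+]~~~~~~…
gen 25: q1 h=11  …~~~~~~[~]+~~~~~…
gen 26: q1 h=12  …~~~~~+[+]~~~~~~…
gen 27: q0 h=11  …~~~~~~[+]~~~~~~…
gen 28: q1 h=10  …~~~~~~[~]+~~~~~…
gen 29: q1 h=11  …~~~~~+[+]~~~~~~…
gen 30: q0 h=10  …~~~~~~[+]~~~~~~…
gen 31: q1 h= 9  …~~~~~~[~]+~~~~~…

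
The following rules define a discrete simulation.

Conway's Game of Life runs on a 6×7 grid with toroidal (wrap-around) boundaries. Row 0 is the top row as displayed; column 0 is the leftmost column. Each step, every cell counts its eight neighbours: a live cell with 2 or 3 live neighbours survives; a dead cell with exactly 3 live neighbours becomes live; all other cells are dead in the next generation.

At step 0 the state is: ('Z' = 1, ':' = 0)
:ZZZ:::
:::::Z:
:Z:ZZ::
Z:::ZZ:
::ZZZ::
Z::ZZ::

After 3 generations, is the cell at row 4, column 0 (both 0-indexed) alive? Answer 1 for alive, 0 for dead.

0

k=0  :ZZZ:::
:::::Z:
:Z:ZZ::
Z:::ZZ:
::ZZZ::
Z::ZZ::
k=1  :ZZZ:::
:Z:::::
:::Z::Z
:Z:::Z:
:ZZ:::Z
:::::::
k=2  :ZZ::::
ZZ:Z:::
Z:Z::::
:Z:::ZZ
ZZZ::::
Z::Z:::
k=3  :::Z:::
Z::Z:::
::Z::::
::::::Z
::Z::::
Z::Z:::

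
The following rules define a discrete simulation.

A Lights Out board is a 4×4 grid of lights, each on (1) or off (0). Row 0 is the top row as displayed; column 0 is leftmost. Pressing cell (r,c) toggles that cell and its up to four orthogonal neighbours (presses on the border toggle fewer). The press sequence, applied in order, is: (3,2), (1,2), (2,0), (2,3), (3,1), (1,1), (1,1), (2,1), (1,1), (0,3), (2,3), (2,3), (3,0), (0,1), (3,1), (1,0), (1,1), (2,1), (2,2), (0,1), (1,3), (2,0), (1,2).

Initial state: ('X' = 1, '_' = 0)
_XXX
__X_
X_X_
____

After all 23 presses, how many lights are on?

11

step 0: _XXX
__X_
X_X_
____
step 1: _XXX
__X_
X___
_XXX
step 2: _X_X
_X_X
X_X_
_XXX
step 3: _X_X
XX_X
_XX_
XXXX
step 4: _X_X
XX__
_X_X
XXX_
step 5: _X_X
XX__
___X
____
step 6: ___X
__X_
_X_X
____
step 7: _X_X
XX__
___X
____
step 8: _X_X
X___
XXXX
_X__
step 9: ___X
_XX_
X_XX
_X__
step 10: __X_
_XXX
X_XX
_X__
step 11: __X_
_XX_
X___
_X_X
step 12: __X_
_XXX
X_XX
_X__
step 13: __X_
_XXX
__XX
X___
step 14: XX__
__XX
__XX
X___
step 15: XX__
__XX
_XXX
_XX_
step 16: _X__
XXXX
XXXX
_XX_
step 17: ____
___X
X_XX
_XX_
step 18: ____
_X_X
_X_X
__X_
step 19: ____
_XXX
__X_
____
step 20: XXX_
__XX
__X_
____
step 21: XXXX
____
__XX
____
step 22: XXXX
X___
XXXX
X___
step 23: XX_X
XXXX
XX_X
X___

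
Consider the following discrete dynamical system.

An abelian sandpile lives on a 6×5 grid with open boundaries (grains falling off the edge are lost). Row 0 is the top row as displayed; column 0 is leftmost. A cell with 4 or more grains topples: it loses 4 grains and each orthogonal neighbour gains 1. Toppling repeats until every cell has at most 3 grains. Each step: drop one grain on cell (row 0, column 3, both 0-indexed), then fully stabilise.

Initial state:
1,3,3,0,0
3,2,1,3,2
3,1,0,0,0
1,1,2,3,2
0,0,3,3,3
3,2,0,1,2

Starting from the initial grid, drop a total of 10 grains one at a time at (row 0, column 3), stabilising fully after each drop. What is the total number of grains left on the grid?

k=0  1,3,3,0,0
3,2,1,3,2
3,1,0,0,0
1,1,2,3,2
0,0,3,3,3
3,2,0,1,2
k=1  1,3,3,1,0
3,2,1,3,2
3,1,0,0,0
1,1,2,3,2
0,0,3,3,3
3,2,0,1,2
k=2  1,3,3,2,0
3,2,1,3,2
3,1,0,0,0
1,1,2,3,2
0,0,3,3,3
3,2,0,1,2
k=3  1,3,3,3,0
3,2,1,3,2
3,1,0,0,0
1,1,2,3,2
0,0,3,3,3
3,2,0,1,2
k=4  2,0,1,2,1
3,3,3,0,3
3,1,0,1,0
1,1,2,3,2
0,0,3,3,3
3,2,0,1,2
k=5  2,0,1,3,1
3,3,3,0,3
3,1,0,1,0
1,1,2,3,2
0,0,3,3,3
3,2,0,1,2
k=6  2,0,2,0,2
3,3,3,1,3
3,1,0,1,0
1,1,2,3,2
0,0,3,3,3
3,2,0,1,2
k=7  2,0,2,1,2
3,3,3,1,3
3,1,0,1,0
1,1,2,3,2
0,0,3,3,3
3,2,0,1,2
k=8  2,0,2,2,2
3,3,3,1,3
3,1,0,1,0
1,1,2,3,2
0,0,3,3,3
3,2,0,1,2
k=9  2,0,2,3,2
3,3,3,1,3
3,1,0,1,0
1,1,2,3,2
0,0,3,3,3
3,2,0,1,2
k=10  2,0,3,0,3
3,3,3,2,3
3,1,0,1,0
1,1,2,3,2
0,0,3,3,3
3,2,0,1,2

53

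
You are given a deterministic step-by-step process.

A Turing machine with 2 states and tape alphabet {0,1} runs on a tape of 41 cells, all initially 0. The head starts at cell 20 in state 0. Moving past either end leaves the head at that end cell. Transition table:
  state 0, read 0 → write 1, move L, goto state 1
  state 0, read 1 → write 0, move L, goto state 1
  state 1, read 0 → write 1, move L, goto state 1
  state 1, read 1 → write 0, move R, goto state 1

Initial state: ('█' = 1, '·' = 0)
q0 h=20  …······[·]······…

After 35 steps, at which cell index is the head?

14

0) q0 h=20  …······[·]······…
1) q1 h=19  …······[·]█·····…
2) q1 h=18  …······[·]██····…
3) q1 h=17  …······[·]███···…
4) q1 h=16  …······[·]████··…
5) q1 h=15  …······[·]█████·…
6) q1 h=14  …······[·]██████…
7) q1 h=13  …······[·]██████…
8) q1 h=12  …······[·]██████…
9) q1 h=11  …······[·]██████…
10) q1 h=10  …······[·]██████…
11) q1 h= 9  …······[·]██████…
12) q1 h= 8  …······[·]██████…
13) q1 h= 7  …······[·]██████…
14) q1 h= 6  |······[·]██████…
15) q1 h= 5  |·····[·]██████…
16) q1 h= 4  |····[·]██████…
17) q1 h= 3  |···[·]██████…
18) q1 h= 2  |··[·]██████…
19) q1 h= 1  |·[·]██████…
20) q1 h= 0  |[·]██████…
21) q1 h= 0  |[█]██████…
22) q1 h= 1  |·[█]██████…
23) q1 h= 2  |··[█]██████…
24) q1 h= 3  |···[█]██████…
25) q1 h= 4  |····[█]██████…
26) q1 h= 5  |·····[█]██████…
27) q1 h= 6  |······[█]██████…
28) q1 h= 7  …······[█]██████…
29) q1 h= 8  …······[█]██████…
30) q1 h= 9  …······[█]██████…
31) q1 h=10  …······[█]██████…
32) q1 h=11  …······[█]██████…
33) q1 h=12  …······[█]██████…
34) q1 h=13  …······[█]██████…
35) q1 h=14  …······[█]██████…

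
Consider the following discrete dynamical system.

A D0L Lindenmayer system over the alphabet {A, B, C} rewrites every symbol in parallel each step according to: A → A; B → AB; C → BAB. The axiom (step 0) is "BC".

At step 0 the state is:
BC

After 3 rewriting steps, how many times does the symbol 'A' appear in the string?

8

step 0: BC
step 1: ABBAB
step 2: AABABAAB
step 3: AAABAABAAAB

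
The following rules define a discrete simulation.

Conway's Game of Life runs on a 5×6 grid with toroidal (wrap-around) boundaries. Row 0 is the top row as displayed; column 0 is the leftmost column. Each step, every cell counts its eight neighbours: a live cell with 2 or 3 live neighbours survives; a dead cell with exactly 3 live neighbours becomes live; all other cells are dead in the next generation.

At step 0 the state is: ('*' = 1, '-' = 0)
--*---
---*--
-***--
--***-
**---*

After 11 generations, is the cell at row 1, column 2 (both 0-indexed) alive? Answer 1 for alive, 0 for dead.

1

0) --*---
---*--
-***--
--***-
**---*
1) ***---
-*-*--
-*----
----**
**--**
2) ---**-
------
*-*-*-
-*--*-
--***-
3) --*-*-
----**
-*-*-*
-*--*-
--*--*
4) ----*-
*-*--*
--**-*
-*-***
-**-**
5) --*-*-
***--*
------
-*----
-**---
6) -----*
****-*
--*---
-**---
-***--
7) -----*
******
------
------
**-*--
8) ------
******
******
------
*-----
9) --***-
------
------
--***-
------
10) ---*--
---*--
---*--
---*--
------
11) ------
--***-
--***-
------
------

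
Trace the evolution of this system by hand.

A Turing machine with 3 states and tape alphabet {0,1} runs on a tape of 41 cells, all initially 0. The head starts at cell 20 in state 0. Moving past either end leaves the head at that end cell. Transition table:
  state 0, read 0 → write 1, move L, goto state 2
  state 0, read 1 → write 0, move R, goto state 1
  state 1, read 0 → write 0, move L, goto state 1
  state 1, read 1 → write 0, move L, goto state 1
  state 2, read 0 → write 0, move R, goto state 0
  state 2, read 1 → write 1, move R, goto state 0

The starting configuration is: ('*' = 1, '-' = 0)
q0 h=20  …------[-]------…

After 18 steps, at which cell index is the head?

6

gen 0: q0 h=20  …------[-]------…
gen 1: q2 h=19  …------[-]*-----…
gen 2: q0 h=20  …------[*]------…
gen 3: q1 h=21  …------[-]------…
gen 4: q1 h=20  …------[-]------…
gen 5: q1 h=19  …------[-]------…
gen 6: q1 h=18  …------[-]------…
gen 7: q1 h=17  …------[-]------…
gen 8: q1 h=16  …------[-]------…
gen 9: q1 h=15  …------[-]------…
gen 10: q1 h=14  …------[-]------…
gen 11: q1 h=13  …------[-]------…
gen 12: q1 h=12  …------[-]------…
gen 13: q1 h=11  …------[-]------…
gen 14: q1 h=10  …------[-]------…
gen 15: q1 h= 9  …------[-]------…
gen 16: q1 h= 8  …------[-]------…
gen 17: q1 h= 7  …------[-]------…
gen 18: q1 h= 6  |------[-]------…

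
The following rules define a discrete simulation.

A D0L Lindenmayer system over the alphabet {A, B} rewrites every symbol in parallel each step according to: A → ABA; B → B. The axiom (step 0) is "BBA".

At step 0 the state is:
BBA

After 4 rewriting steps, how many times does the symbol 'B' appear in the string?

gen 0: BBA
gen 1: BBABA
gen 2: BBABABABA
gen 3: BBABABABABABABABA
gen 4: BBABABABABABABABABABABABABABABABA

17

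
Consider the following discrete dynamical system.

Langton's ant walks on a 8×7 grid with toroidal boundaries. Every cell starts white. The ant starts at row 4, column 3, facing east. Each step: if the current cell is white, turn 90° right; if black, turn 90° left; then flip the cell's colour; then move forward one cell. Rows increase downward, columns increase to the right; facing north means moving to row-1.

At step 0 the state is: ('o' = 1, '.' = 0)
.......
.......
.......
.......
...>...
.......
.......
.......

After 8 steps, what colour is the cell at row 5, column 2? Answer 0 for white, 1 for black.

gen 0: .......
.......
.......
.......
...>...
.......
.......
.......
gen 1: .......
.......
.......
.......
...o...
...v...
.......
.......
gen 2: .......
.......
.......
.......
...o...
..<o...
.......
.......
gen 3: .......
.......
.......
.......
..^o...
..oo...
.......
.......
gen 4: .......
.......
.......
.......
..o>...
..oo...
.......
.......
gen 5: .......
.......
.......
...^...
..o....
..oo...
.......
.......
gen 6: .......
.......
.......
...o>..
..o....
..oo...
.......
.......
gen 7: .......
.......
.......
...oo..
..o.v..
..oo...
.......
.......
gen 8: .......
.......
.......
...oo..
..o<o..
..oo...
.......
.......

1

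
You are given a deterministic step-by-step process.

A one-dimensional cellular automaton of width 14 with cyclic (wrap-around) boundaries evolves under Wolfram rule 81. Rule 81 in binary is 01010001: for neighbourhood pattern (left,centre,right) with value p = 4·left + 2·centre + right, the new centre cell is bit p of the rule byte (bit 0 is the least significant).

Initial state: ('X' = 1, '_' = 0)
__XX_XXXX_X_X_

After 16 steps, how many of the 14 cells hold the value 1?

step 0: __XX_XXXX_X_X_
step 1: X__X____X____X
step 2: XX__XXX__XXX__
step 3: _XX___XX___XX_
step 4: __XXX__XXX__XX
step 5: X___XX___XX__X
step 6: XXX__XXX__XX__
step 7: __XX___XX__XX_
step 8: X__XXX__XX__XX
step 9: XX___XX__XX___
step 10: _XXX__XX__XXX_
step 11: ___XX__XX___XX
step 12: XX__XX__XXX__X
step 13: _XX__XX___XX__
step 14: __XX__XXX__XXX
step 15: X__XX___XX___X
step 16: XX__XXX__XXX__

8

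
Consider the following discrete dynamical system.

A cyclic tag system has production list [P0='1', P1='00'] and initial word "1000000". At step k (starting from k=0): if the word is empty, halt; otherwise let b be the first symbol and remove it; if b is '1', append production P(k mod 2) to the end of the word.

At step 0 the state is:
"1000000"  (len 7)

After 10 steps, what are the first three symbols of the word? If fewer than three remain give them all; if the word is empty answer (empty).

(empty)

0) "1000000"  (len 7)
1) "0000001"  (len 7)
2) "000001"  (len 6)
3) "00001"  (len 5)
4) "0001"  (len 4)
5) "001"  (len 3)
6) "01"  (len 2)
7) "1"  (len 1)
8) "00"  (len 2)
9) "0"  (len 1)
10) (halted — word empty)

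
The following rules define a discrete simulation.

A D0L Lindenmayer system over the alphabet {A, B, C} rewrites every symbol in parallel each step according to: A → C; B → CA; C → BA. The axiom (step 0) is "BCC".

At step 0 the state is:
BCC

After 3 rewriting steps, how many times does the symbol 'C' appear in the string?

0) BCC
1) CABABA
2) BACCACCAC
3) CACBABACBABACBA

4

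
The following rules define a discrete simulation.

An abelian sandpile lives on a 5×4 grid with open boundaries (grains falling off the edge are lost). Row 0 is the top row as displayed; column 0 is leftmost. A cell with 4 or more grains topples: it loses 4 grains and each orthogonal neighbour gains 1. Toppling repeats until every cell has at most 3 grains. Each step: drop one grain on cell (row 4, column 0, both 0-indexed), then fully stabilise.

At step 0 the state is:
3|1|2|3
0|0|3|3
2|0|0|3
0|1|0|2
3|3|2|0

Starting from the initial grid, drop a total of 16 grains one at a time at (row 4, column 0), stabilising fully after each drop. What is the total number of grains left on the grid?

t=0: 3|1|2|3
0|0|3|3
2|0|0|3
0|1|0|2
3|3|2|0
t=1: 3|1|2|3
0|0|3|3
2|0|0|3
1|2|0|2
1|0|3|0
t=2: 3|1|2|3
0|0|3|3
2|0|0|3
1|2|0|2
2|0|3|0
t=3: 3|1|2|3
0|0|3|3
2|0|0|3
1|2|0|2
3|0|3|0
t=4: 3|1|2|3
0|0|3|3
2|0|0|3
2|2|0|2
0|1|3|0
t=5: 3|1|2|3
0|0|3|3
2|0|0|3
2|2|0|2
1|1|3|0
t=6: 3|1|2|3
0|0|3|3
2|0|0|3
2|2|0|2
2|1|3|0
t=7: 3|1|2|3
0|0|3|3
2|0|0|3
2|2|0|2
3|1|3|0
t=8: 3|1|2|3
0|0|3|3
2|0|0|3
3|2|0|2
0|2|3|0
t=9: 3|1|2|3
0|0|3|3
2|0|0|3
3|2|0|2
1|2|3|0
t=10: 3|1|2|3
0|0|3|3
2|0|0|3
3|2|0|2
2|2|3|0
t=11: 3|1|2|3
0|0|3|3
2|0|0|3
3|2|0|2
3|2|3|0
t=12: 3|1|2|3
0|0|3|3
3|0|0|3
0|3|0|2
1|3|3|0
t=13: 3|1|2|3
0|0|3|3
3|0|0|3
0|3|0|2
2|3|3|0
t=14: 3|1|2|3
0|0|3|3
3|0|0|3
0|3|0|2
3|3|3|0
t=15: 3|1|2|3
0|0|3|3
3|1|0|3
2|0|2|2
1|2|0|1
t=16: 3|1|2|3
0|0|3|3
3|1|0|3
2|0|2|2
2|2|0|1

33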